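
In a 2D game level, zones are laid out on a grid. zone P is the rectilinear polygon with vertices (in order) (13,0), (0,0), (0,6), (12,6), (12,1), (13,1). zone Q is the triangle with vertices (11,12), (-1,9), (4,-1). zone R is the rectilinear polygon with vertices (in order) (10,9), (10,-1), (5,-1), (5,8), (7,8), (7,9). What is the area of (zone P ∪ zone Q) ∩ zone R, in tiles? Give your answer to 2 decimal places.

The region (zone P ∪ zone Q) ∩ zone R is the polygon with vertices (7.769,6), (10,6), (10,0), (5,0), (5,8), (7,8), (7,9), (9.385,9).
By the shoelace formula its area is 38.73.

38.73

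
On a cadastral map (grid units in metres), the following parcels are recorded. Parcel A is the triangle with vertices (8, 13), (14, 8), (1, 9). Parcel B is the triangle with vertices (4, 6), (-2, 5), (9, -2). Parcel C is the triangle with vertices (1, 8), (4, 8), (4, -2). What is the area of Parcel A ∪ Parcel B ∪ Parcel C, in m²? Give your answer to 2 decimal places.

By inclusion–exclusion:
Individual areas: |Parcel A| = 29.5, |Parcel B| = 26.5, |Parcel C| = 15.
|Parcel A∩Parcel B| = 0.
|Parcel A∩Parcel C| = 0.
|Parcel B∩Parcel C| = 7.2659.
|Parcel A∩Parcel B∩Parcel C| = 0.
|Parcel A ∪ Parcel B ∪ Parcel C| = 71 − 7.2659 + 0 = 63.73.

63.73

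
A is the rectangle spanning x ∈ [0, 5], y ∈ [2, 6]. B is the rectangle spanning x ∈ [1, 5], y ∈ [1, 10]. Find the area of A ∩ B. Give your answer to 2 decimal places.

|A∩B|: x∈[1,5], y∈[2,6] → 4·4 = 16.

16.00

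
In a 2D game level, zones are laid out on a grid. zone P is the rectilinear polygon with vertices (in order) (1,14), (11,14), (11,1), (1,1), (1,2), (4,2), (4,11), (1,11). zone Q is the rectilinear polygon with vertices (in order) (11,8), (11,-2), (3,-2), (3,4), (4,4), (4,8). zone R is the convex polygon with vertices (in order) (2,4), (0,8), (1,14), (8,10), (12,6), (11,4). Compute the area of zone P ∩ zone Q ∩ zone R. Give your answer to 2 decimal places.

27.50

The intersection is the polygon with vertices (4,8), (10,8), (11,7), (11,4), (4,4).
By the shoelace formula its area is 27.50.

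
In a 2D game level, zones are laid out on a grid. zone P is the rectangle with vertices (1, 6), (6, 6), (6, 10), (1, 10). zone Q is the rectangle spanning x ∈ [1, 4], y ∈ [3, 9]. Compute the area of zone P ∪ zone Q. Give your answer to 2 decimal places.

By inclusion–exclusion:
Individual areas: |zone P| = 20, |zone Q| = 18.
|zone P∩zone Q|: x∈[1,4], y∈[6,9] → 3·3 = 9.
|zone P ∪ zone Q| = 38 − 9 = 29.00.

29.00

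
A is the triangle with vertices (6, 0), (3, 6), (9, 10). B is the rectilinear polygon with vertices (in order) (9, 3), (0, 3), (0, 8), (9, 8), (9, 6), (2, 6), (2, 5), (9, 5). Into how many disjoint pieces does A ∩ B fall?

A ∩ B splits into 2 disjoint pieces (area 6.4, area 7.2).

2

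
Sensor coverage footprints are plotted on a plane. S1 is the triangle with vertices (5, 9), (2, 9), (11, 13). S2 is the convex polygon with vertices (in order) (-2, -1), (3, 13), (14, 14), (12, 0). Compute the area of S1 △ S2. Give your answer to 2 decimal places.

165.50

|S1| = 6, |S2| = 171.5, |S1∩S2| = 6.
|S1 △ S2| = |S1| + |S2| − 2·|S1∩S2| = 6 + 171.5 − 12 = 165.50.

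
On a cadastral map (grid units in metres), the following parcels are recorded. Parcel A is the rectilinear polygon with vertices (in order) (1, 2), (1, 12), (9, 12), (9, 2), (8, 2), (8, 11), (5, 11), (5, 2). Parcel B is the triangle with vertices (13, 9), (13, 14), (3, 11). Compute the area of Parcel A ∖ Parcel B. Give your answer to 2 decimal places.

47.17

|Parcel A| = 53, |Parcel A∩Parcel B| = 5.8333.
|Parcel A ∖ Parcel B| = |Parcel A| − |Parcel A∩Parcel B| = 53 − 5.8333 = 47.17.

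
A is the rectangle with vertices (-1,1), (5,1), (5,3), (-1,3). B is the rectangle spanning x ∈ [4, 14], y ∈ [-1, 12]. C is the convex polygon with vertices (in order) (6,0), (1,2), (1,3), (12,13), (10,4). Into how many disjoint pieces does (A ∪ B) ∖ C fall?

(A ∪ B) ∖ C splits into 3 disjoint pieces (area 5.25, area 21.6409, area 59.6889).

3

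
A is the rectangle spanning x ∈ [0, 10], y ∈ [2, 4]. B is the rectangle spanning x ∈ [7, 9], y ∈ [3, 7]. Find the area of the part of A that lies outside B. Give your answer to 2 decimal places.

18.00

|A∩B|: x∈[7,9], y∈[3,4] → 2·1 = 2.
|A| = 20.
|A ∖ B| = |A| − |A∩B| = 20 − 2 = 18.00.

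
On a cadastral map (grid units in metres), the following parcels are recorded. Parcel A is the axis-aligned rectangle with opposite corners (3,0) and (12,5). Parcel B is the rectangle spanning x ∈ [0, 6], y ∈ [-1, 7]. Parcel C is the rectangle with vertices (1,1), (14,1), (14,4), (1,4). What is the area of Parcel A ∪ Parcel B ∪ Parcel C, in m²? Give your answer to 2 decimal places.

84.00

By inclusion–exclusion:
Individual areas: |Parcel A| = 45, |Parcel B| = 48, |Parcel C| = 39.
|Parcel A∩Parcel B|: x∈[3,6], y∈[0,5] → 3·5 = 15.
|Parcel A∩Parcel C|: x∈[3,12], y∈[1,4] → 9·3 = 27.
|Parcel B∩Parcel C|: x∈[1,6], y∈[1,4] → 5·3 = 15.
|Parcel A∩Parcel B∩Parcel C| = 9.
|Parcel A ∪ Parcel B ∪ Parcel C| = 132 − 57 + 9 = 84.00.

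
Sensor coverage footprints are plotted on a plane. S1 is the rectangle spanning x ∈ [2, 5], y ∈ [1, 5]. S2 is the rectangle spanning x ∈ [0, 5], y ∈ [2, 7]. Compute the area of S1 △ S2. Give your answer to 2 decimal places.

19.00

|S1∩S2|: x∈[2,5], y∈[2,5] → 3·3 = 9.
|S1 △ S2| = |S1| + |S2| − 2·|S1∩S2| = 12 + 25 − 18 = 19.00.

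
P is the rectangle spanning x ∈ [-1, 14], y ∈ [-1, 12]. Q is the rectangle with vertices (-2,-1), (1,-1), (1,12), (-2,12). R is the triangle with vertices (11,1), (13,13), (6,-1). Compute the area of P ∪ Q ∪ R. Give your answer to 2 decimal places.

By inclusion–exclusion:
Individual areas: |P| = 195, |Q| = 39, |R| = 28.
|P∩Q|: x∈[-1,1], y∈[-1,12] → 2·13 = 26.
|P∩R| = 27.8333.
|Q∩R| = 0.
|P∩Q∩R| = 0.
|P ∪ Q ∪ R| = 262 − 53.8333 + 0 = 208.17.

208.17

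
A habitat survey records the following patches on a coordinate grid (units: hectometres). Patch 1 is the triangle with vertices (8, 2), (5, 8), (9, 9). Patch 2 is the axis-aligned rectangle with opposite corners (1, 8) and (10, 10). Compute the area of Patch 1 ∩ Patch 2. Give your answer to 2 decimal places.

The intersection is the polygon with vertices (9,9), (8.857,8), (5,8).
By the shoelace formula its area is 1.93.

1.93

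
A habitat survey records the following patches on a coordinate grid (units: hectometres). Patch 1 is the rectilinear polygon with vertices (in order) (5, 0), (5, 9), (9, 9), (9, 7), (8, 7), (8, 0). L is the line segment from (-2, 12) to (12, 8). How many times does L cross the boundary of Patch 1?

The segment meets the boundary at (9,8.857), (8.5,9).

2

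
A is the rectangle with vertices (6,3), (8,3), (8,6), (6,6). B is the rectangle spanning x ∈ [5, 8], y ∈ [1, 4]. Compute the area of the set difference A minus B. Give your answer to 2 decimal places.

4.00

|A∩B|: x∈[6,8], y∈[3,4] → 2·1 = 2.
|A| = 6.
|A ∖ B| = |A| − |A∩B| = 6 − 2 = 4.00.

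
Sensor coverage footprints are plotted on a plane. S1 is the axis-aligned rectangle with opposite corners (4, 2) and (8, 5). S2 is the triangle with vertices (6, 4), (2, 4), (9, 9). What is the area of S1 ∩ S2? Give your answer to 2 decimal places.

2.30

The intersection is the polygon with vertices (4,5), (6.6,5), (6,4), (4,4).
By the shoelace formula its area is 2.30.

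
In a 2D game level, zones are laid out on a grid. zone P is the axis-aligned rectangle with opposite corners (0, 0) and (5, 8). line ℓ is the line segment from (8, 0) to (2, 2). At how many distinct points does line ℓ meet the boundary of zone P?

1

The segment meets the boundary at (5,1).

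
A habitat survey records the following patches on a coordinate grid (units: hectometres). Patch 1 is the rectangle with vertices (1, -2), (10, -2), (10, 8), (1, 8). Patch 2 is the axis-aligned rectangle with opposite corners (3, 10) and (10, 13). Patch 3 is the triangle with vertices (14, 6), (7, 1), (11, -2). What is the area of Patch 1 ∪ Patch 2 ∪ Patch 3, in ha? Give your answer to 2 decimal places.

By inclusion–exclusion:
Individual areas: |Patch 1| = 90, |Patch 2| = 21, |Patch 3| = 20.5.
|Patch 1∩Patch 2| = 0 (no overlap).
|Patch 1∩Patch 3| = 6.5893.
|Patch 2∩Patch 3| = 0.
|Patch 1∩Patch 2∩Patch 3| = 0.
|Patch 1 ∪ Patch 2 ∪ Patch 3| = 131.5 − 6.5893 + 0 = 124.91.

124.91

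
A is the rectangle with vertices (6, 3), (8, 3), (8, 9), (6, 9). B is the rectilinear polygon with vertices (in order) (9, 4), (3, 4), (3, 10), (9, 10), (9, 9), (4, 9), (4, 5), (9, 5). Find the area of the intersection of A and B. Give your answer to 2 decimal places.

2.00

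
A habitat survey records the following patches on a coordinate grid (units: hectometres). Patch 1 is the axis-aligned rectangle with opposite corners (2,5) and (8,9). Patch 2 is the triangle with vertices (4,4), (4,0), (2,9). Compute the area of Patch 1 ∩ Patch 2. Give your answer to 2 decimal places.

1.42

The intersection is the polygon with vertices (2.889,5), (2,9), (3.6,5).
By the shoelace formula its area is 1.42.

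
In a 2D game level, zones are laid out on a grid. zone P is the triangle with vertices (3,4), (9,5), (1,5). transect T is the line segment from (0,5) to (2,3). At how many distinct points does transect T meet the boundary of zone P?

0

The segment lies entirely outside zone P and never meets its boundary.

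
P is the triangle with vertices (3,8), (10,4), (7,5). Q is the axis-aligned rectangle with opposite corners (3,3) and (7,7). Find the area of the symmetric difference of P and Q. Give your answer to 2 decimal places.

16.06

|P| = 2.5, |Q| = 16, |P∩Q| = 1.2202.
|P △ Q| = |P| + |Q| − 2·|P∩Q| = 2.5 + 16 − 2.4405 = 16.06.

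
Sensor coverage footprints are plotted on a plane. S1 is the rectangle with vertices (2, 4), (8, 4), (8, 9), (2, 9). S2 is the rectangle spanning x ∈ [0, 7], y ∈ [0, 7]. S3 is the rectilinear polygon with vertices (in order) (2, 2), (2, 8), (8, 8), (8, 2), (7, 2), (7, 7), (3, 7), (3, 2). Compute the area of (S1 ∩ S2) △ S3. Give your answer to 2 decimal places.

25.00

|S1 ∩ S2| = 15.
|(S1 ∩ S2) ∩ S3| = 3.
|(S1 ∩ S2) △ S3| = 15 + 16 − 6 = 25.00.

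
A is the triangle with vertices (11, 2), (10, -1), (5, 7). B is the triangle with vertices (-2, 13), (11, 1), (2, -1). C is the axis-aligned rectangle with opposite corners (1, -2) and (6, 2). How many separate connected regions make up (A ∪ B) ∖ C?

1

(A ∪ B) ∖ C is a single connected region.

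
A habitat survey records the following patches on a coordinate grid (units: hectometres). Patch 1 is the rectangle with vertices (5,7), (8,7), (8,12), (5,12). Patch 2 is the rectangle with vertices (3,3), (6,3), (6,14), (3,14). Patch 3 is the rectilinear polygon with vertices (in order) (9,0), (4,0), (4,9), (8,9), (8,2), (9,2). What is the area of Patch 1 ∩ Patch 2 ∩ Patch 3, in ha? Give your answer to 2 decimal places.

2.00

The intersection is the polygon with vertices (5,9), (6,9), (6,7), (5,7).
By the shoelace formula its area is 2.00.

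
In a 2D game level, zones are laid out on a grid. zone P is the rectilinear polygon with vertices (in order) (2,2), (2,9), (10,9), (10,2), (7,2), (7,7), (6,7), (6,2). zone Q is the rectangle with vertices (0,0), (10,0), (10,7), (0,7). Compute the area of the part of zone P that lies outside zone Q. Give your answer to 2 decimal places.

|zone P| = 51, |zone P∩zone Q| = 35.
|zone P ∖ zone Q| = |zone P| − |zone P∩zone Q| = 51 − 35 = 16.00.

16.00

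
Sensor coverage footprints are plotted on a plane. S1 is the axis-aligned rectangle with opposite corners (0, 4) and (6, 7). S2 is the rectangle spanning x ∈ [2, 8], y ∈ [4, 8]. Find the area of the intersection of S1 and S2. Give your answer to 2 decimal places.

12.00

|S1∩S2|: x∈[2,6], y∈[4,7] → 4·3 = 12.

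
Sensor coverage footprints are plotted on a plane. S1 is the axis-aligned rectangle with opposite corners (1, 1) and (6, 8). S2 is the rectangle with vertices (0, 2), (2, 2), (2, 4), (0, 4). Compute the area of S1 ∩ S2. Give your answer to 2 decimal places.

2.00

|S1∩S2|: x∈[1,2], y∈[2,4] → 1·2 = 2.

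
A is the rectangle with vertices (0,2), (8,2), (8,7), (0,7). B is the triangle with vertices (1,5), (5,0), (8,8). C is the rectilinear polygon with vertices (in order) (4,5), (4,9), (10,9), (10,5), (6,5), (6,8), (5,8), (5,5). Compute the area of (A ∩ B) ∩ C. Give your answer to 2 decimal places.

|A ∩ B| = 20.1708.
|(A ∩ B) ∩ C| = 4.00.

4.00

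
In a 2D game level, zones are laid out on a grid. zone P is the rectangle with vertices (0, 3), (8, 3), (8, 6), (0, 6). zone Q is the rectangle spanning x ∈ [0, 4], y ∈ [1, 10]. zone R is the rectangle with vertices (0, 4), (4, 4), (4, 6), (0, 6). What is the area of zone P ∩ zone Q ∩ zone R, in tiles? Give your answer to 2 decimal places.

The intersection is the polygon with vertices (4,4), (0,4), (0,6), (4,6).
By the shoelace formula its area is 8.00.

8.00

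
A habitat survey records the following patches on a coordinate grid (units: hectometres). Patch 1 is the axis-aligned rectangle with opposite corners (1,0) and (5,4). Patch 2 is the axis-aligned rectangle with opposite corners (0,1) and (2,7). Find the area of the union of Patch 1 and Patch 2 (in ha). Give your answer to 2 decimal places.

By inclusion–exclusion:
Individual areas: |Patch 1| = 16, |Patch 2| = 12.
|Patch 1∩Patch 2|: x∈[1,2], y∈[1,4] → 1·3 = 3.
|Patch 1 ∪ Patch 2| = 28 − 3 = 25.00.

25.00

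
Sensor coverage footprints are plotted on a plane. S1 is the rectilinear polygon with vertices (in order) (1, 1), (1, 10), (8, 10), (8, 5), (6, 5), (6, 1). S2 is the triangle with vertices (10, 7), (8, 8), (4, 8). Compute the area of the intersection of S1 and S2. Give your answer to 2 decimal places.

The intersection is the polygon with vertices (8,7.333), (4,8), (8,8).
By the shoelace formula its area is 1.33.

1.33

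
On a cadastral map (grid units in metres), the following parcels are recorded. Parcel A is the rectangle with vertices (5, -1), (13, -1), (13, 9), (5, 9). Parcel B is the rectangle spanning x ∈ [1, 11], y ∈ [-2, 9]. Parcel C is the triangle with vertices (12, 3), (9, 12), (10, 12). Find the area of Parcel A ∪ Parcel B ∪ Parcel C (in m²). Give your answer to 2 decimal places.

By inclusion–exclusion:
Individual areas: |Parcel A| = 80, |Parcel B| = 110, |Parcel C| = 4.5.
|Parcel A∩Parcel B|: x∈[5,11], y∈[-1,9] → 6·10 = 60.
|Parcel A∩Parcel C| = 2.
|Parcel B∩Parcel C| = 1.25.
|Parcel A∩Parcel B∩Parcel C| = 1.25.
|Parcel A ∪ Parcel B ∪ Parcel C| = 194.5 − 63.25 + 1.25 = 132.50.

132.50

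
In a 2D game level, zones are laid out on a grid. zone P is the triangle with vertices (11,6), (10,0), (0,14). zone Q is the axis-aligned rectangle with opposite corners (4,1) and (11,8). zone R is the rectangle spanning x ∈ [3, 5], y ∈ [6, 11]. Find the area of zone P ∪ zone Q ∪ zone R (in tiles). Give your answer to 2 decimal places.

By inclusion–exclusion:
Individual areas: |zone P| = 37, |zone Q| = 49, |zone R| = 10.
|zone P∩zone Q| = 24.6667.
|zone P∩zone R| = 4.9216.
|zone Q∩zone R|: x∈[4,5], y∈[6,8] → 1·2 = 2.
|zone P∩zone Q∩zone R| = 0.3571.
|zone P ∪ zone Q ∪ zone R| = 96 − 31.5883 + 0.3571 = 64.77.

64.77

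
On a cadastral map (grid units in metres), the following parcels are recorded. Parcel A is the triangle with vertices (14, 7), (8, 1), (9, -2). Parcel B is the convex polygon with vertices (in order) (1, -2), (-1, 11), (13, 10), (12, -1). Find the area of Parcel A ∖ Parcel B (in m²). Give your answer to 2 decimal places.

1.09

|Parcel A| = 12, |Parcel A∩Parcel B| = 10.9075.
|Parcel A ∖ Parcel B| = |Parcel A| − |Parcel A∩Parcel B| = 12 − 10.9075 = 1.09.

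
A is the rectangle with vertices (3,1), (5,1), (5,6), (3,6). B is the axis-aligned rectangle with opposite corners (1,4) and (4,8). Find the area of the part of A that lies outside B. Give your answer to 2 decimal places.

8.00

|A∩B|: x∈[3,4], y∈[4,6] → 1·2 = 2.
|A| = 10.
|A ∖ B| = |A| − |A∩B| = 10 − 2 = 8.00.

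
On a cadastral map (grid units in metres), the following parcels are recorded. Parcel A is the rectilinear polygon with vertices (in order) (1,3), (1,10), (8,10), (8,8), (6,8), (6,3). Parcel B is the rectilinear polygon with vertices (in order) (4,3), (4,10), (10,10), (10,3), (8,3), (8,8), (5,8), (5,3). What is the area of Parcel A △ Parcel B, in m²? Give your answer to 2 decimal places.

40.00

|Parcel A| = 39, |Parcel B| = 27, |Parcel A∩Parcel B| = 13.
|Parcel A △ Parcel B| = |Parcel A| + |Parcel B| − 2·|Parcel A∩Parcel B| = 39 + 27 − 26 = 40.00.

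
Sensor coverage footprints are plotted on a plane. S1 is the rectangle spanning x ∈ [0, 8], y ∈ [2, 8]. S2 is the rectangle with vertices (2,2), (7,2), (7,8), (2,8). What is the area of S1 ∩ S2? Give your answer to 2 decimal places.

|S1∩S2|: x∈[2,7], y∈[2,8] → 5·6 = 30.

30.00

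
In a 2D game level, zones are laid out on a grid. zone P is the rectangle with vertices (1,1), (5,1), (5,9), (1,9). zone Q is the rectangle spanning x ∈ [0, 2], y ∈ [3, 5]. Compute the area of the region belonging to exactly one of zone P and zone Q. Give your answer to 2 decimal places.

|zone P∩zone Q|: x∈[1,2], y∈[3,5] → 1·2 = 2.
|zone P △ zone Q| = |zone P| + |zone Q| − 2·|zone P∩zone Q| = 32 + 4 − 4 = 32.00.

32.00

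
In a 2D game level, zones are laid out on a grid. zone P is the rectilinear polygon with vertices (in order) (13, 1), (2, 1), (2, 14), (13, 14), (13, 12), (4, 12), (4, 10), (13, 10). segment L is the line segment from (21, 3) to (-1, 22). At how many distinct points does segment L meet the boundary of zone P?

The segment meets the boundary at (8.263,14), (10.579,12), (12.895,10), (13,9.909).

4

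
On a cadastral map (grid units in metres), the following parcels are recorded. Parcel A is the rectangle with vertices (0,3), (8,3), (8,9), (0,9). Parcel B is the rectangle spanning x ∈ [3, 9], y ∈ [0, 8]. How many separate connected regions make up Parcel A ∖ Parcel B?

1

Parcel A ∖ Parcel B is a single connected region.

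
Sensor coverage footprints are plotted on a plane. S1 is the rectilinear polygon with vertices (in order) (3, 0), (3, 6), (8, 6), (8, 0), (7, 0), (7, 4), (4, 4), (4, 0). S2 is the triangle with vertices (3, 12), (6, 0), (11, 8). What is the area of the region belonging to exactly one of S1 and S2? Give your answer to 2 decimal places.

|S1| = 18, |S2| = 42, |S1∩S2| = 8.1.
|S1 △ S2| = |S1| + |S2| − 2·|S1∩S2| = 18 + 42 − 16.2 = 43.80.

43.80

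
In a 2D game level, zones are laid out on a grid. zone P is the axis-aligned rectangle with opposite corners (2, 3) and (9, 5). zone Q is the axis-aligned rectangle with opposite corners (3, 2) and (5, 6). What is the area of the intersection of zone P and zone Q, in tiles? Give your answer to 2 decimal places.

4.00

|zone P∩zone Q|: x∈[3,5], y∈[3,5] → 2·2 = 4.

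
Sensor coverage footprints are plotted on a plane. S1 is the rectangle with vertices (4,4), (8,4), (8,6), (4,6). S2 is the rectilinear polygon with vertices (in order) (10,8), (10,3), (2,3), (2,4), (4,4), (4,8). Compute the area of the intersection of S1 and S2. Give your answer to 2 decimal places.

The intersection is the polygon with vertices (8,6), (8,4), (4,4), (4,6).
By the shoelace formula its area is 8.00.

8.00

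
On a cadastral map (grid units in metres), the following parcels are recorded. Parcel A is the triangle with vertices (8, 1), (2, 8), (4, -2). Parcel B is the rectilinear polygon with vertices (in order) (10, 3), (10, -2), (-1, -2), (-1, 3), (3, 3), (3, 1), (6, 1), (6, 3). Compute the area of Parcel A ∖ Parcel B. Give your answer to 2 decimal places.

|Parcel A| = 23, |Parcel A∩Parcel B| = 9.1857.
|Parcel A ∖ Parcel B| = |Parcel A| − |Parcel A∩Parcel B| = 23 − 9.1857 = 13.81.

13.81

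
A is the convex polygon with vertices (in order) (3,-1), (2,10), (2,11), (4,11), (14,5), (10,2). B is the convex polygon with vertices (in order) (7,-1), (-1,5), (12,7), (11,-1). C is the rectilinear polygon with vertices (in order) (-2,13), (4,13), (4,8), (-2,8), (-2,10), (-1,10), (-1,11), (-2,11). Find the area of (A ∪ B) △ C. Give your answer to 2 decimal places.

|A ∪ B| = 98.7583.
|(A ∪ B) ∩ C| = 5.8182.
|(A ∪ B) △ C| = 98.7583 + 29 − 11.6364 = 116.12.

116.12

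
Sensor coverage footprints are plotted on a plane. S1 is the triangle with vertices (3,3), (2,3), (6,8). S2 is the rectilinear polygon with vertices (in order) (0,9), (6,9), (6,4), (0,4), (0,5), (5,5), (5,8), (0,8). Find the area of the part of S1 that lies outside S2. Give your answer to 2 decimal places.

1.59

|S1| = 2.5, |S1∩S2| = 0.9083.
|S1 ∖ S2| = |S1| − |S1∩S2| = 2.5 − 0.9083 = 1.59.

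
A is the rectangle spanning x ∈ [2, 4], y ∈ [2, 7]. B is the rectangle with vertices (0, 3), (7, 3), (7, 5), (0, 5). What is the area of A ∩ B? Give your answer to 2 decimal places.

|A∩B|: x∈[2,4], y∈[3,5] → 2·2 = 4.

4.00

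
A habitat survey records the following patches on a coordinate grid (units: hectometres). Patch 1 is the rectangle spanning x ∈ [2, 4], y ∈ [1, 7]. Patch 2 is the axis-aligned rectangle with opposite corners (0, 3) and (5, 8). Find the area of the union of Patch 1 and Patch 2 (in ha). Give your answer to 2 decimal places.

29.00

By inclusion–exclusion:
Individual areas: |Patch 1| = 12, |Patch 2| = 25.
|Patch 1∩Patch 2|: x∈[2,4], y∈[3,7] → 2·4 = 8.
|Patch 1 ∪ Patch 2| = 37 − 8 = 29.00.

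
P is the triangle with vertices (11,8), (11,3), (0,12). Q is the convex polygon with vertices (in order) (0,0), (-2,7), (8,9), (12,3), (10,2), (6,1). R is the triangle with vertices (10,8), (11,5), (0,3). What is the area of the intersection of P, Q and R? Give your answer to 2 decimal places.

5.55

The intersection is the polygon with vertices (6.828,6.414), (9,7.5), (10.703,4.946), (9,4.636).
By the shoelace formula its area is 5.55.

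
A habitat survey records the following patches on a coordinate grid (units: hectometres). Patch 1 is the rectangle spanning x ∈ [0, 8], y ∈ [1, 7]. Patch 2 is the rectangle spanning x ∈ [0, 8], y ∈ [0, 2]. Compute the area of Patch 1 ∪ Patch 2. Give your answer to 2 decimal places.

56.00

By inclusion–exclusion:
Individual areas: |Patch 1| = 48, |Patch 2| = 16.
|Patch 1∩Patch 2|: x∈[0,8], y∈[1,2] → 8·1 = 8.
|Patch 1 ∪ Patch 2| = 64 − 8 = 56.00.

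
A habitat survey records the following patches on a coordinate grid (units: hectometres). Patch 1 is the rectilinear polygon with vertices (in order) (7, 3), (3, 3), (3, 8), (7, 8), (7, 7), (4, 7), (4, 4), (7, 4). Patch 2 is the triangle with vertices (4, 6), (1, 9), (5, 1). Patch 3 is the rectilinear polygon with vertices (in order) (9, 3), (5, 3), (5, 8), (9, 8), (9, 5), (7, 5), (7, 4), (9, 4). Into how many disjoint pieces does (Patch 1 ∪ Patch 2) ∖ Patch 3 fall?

1

(Patch 1 ∪ Patch 2) ∖ Patch 3 is a single connected region.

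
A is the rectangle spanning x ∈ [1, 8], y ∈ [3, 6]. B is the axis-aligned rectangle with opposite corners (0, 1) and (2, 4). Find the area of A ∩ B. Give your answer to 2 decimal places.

|A∩B|: x∈[1,2], y∈[3,4] → 1·1 = 1.

1.00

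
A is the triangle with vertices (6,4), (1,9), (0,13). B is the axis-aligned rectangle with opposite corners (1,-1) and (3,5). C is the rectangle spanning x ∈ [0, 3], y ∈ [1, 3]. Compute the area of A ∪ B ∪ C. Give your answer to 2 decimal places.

21.50

By inclusion–exclusion:
Individual areas: |A| = 7.5, |B| = 12, |C| = 6.
|A∩B| = 0.
|A∩C| = 0.
|B∩C|: x∈[1,3], y∈[1,3] → 2·2 = 4.
|A∩B∩C| = 0.
|A ∪ B ∪ C| = 25.5 − 4 + 0 = 21.50.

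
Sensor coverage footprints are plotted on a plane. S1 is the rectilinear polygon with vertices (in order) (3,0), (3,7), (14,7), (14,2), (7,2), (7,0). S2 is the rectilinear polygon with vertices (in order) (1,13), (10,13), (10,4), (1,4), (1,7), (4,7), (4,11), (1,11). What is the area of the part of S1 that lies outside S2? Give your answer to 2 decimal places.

|S1| = 63, |S1∩S2| = 21.
|S1 ∖ S2| = |S1| − |S1∩S2| = 63 − 21 = 42.00.

42.00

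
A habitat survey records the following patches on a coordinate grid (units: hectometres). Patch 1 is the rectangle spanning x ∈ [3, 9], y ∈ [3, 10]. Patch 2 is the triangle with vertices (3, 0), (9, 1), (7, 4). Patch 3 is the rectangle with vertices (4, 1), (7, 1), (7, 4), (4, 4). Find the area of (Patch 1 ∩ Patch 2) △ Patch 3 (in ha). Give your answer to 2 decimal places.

8.83

|Patch 1 ∩ Patch 2| = 0.8333.
|(Patch 1 ∩ Patch 2) ∩ Patch 3| = 0.5.
|(Patch 1 ∩ Patch 2) △ Patch 3| = 0.8333 + 9 − 1 = 8.83.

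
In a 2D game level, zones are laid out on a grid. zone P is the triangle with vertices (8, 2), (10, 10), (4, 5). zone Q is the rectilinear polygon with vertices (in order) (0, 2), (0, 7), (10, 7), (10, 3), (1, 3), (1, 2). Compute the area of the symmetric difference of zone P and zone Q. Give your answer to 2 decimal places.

|zone P| = 19, |zone Q| = 41, |zone P∩zone Q| = 13.9333.
|zone P △ zone Q| = |zone P| + |zone Q| − 2·|zone P∩zone Q| = 19 + 41 − 27.8667 = 32.13.

32.13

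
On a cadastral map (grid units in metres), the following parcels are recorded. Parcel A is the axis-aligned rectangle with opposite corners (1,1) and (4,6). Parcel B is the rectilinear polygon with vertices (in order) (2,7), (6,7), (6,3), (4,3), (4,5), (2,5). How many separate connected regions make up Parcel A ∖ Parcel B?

Parcel A ∖ Parcel B is a single connected region.

1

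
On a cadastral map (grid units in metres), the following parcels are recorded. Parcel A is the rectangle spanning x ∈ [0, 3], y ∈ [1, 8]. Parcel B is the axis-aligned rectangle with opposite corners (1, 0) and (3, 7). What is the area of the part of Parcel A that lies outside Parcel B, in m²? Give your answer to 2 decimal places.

9.00

|Parcel A∩Parcel B|: x∈[1,3], y∈[1,7] → 2·6 = 12.
|Parcel A| = 21.
|Parcel A ∖ Parcel B| = |Parcel A| − |Parcel A∩Parcel B| = 21 − 12 = 9.00.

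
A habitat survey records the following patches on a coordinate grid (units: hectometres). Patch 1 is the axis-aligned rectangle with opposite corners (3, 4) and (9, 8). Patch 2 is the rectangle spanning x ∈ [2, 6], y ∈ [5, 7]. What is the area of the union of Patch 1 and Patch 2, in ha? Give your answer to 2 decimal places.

26.00

By inclusion–exclusion:
Individual areas: |Patch 1| = 24, |Patch 2| = 8.
|Patch 1∩Patch 2|: x∈[3,6], y∈[5,7] → 3·2 = 6.
|Patch 1 ∪ Patch 2| = 32 − 6 = 26.00.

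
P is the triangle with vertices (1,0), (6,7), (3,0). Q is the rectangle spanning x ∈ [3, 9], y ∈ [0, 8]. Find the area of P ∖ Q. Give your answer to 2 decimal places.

2.80

|P| = 7, |P∩Q| = 4.2.
|P ∖ Q| = |P| − |P∩Q| = 7 − 4.2 = 2.80.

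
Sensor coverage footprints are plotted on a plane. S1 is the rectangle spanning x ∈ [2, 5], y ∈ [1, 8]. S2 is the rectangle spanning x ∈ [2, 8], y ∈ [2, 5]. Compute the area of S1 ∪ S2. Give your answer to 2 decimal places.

By inclusion–exclusion:
Individual areas: |S1| = 21, |S2| = 18.
|S1∩S2|: x∈[2,5], y∈[2,5] → 3·3 = 9.
|S1 ∪ S2| = 39 − 9 = 30.00.

30.00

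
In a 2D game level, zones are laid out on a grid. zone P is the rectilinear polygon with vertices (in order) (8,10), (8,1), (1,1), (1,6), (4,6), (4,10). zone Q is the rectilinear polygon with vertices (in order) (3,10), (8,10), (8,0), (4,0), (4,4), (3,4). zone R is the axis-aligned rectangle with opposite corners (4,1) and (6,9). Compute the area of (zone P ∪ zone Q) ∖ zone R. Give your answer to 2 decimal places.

|zone P ∪ zone Q| = 59.
|(zone P ∪ zone Q) ∩ zone R| = 16.
|(zone P ∪ zone Q) ∖ zone R| = 59 − 16 = 43.00.

43.00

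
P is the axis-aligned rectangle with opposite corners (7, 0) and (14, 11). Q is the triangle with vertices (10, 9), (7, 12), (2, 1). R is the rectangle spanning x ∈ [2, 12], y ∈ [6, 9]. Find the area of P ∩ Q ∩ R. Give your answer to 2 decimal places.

The intersection is the polygon with vertices (7,6), (7,9), (10,9).
By the shoelace formula its area is 4.50.

4.50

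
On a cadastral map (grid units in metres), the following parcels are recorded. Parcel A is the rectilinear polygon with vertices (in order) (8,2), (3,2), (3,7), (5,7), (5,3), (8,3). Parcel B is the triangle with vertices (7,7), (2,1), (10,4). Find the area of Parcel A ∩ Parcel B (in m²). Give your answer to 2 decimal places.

The intersection is the polygon with vertices (3,2), (3,2.2), (5,4.6), (5,3), (7.333,3), (4.667,2).
By the shoelace formula its area is 3.80.

3.80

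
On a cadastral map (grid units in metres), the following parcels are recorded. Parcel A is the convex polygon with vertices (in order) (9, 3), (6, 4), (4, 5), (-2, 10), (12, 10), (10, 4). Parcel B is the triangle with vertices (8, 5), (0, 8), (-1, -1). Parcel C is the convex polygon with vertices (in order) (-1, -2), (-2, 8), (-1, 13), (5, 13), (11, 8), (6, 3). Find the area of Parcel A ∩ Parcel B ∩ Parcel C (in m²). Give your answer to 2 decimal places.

7.73

The intersection is the polygon with vertices (4,5), (0.727,7.727), (8,5), (6.333,3.889), (6,4).
By the shoelace formula its area is 7.73.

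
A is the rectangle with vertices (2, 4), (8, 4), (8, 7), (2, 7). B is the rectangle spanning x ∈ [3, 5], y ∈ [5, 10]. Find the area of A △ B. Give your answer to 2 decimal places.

|A∩B|: x∈[3,5], y∈[5,7] → 2·2 = 4.
|A △ B| = |A| + |B| − 2·|A∩B| = 18 + 10 − 8 = 20.00.

20.00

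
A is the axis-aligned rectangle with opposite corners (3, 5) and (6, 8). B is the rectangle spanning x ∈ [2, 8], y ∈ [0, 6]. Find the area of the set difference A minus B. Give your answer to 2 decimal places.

|A∩B|: x∈[3,6], y∈[5,6] → 3·1 = 3.
|A| = 9.
|A ∖ B| = |A| − |A∩B| = 9 − 3 = 6.00.

6.00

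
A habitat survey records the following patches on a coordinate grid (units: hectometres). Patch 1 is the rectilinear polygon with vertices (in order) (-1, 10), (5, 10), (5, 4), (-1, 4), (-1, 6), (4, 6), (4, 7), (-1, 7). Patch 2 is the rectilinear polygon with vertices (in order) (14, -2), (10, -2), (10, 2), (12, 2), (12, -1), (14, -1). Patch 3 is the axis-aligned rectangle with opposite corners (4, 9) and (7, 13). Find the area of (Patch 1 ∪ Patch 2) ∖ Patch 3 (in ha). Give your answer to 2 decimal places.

40.00

|Patch 1 ∪ Patch 2| = 41.
|(Patch 1 ∪ Patch 2) ∩ Patch 3| = 1.
|(Patch 1 ∪ Patch 2) ∖ Patch 3| = 41 − 1 = 40.00.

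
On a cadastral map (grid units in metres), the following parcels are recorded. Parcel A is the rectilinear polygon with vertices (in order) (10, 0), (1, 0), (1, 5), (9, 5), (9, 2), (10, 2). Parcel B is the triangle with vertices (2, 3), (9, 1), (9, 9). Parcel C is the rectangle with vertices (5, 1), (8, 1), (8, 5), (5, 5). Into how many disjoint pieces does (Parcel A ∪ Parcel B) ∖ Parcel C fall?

(Parcel A ∪ Parcel B) ∖ Parcel C is a single connected region.

1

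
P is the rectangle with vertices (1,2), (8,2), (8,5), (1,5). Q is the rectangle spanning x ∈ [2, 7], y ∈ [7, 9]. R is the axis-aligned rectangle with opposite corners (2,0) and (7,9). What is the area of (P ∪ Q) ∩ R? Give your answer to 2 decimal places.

|P ∪ Q| = 31.
|(P ∪ Q) ∩ R| = 25.00.

25.00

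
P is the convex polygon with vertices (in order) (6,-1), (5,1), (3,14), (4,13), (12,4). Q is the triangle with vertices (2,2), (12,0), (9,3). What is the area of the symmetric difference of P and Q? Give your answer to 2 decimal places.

|P| = 57.5, |Q| = 12, |P∩Q| = 7.2198.
|P △ Q| = |P| + |Q| − 2·|P∩Q| = 57.5 + 12 − 14.4395 = 55.06.

55.06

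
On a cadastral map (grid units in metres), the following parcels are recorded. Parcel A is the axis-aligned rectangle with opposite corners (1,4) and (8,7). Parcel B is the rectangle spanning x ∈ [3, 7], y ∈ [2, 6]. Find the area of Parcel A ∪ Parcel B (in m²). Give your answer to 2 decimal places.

By inclusion–exclusion:
Individual areas: |Parcel A| = 21, |Parcel B| = 16.
|Parcel A∩Parcel B|: x∈[3,7], y∈[4,6] → 4·2 = 8.
|Parcel A ∪ Parcel B| = 37 − 8 = 29.00.

29.00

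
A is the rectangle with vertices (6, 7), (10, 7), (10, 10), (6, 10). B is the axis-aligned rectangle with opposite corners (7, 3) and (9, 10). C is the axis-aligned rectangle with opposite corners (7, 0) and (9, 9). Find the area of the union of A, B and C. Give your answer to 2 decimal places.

26.00

By inclusion–exclusion:
Individual areas: |A| = 12, |B| = 14, |C| = 18.
|A∩B|: x∈[7,9], y∈[7,10] → 2·3 = 6.
|A∩C|: x∈[7,9], y∈[7,9] → 2·2 = 4.
|B∩C|: x∈[7,9], y∈[3,9] → 2·6 = 12.
|A∩B∩C| = 4.
|A ∪ B ∪ C| = 44 − 22 + 4 = 26.00.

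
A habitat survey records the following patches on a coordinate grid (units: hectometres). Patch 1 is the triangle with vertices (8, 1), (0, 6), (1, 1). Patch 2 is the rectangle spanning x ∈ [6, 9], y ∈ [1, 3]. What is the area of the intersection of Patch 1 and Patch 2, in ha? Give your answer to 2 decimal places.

The intersection is the polygon with vertices (8,1), (6,1), (6,2.25).
By the shoelace formula its area is 1.25.

1.25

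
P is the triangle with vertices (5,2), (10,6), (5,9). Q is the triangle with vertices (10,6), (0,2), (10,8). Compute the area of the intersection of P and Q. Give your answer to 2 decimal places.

5.83

The intersection is the polygon with vertices (10,6), (5,4), (5,5), (8.333,7).
By the shoelace formula its area is 5.83.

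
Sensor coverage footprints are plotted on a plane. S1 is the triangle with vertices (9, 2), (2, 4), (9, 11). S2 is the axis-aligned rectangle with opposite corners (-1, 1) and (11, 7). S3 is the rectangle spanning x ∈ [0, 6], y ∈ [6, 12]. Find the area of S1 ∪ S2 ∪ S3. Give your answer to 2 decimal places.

By inclusion–exclusion:
Individual areas: |S1| = 31.5, |S2| = 72, |S3| = 36.
|S1∩S2| = 23.5.
|S1∩S3| = 2.
|S2∩S3|: x∈[0,6], y∈[6,7] → 6·1 = 6.
|S1∩S2∩S3| = 1.5.
|S1 ∪ S2 ∪ S3| = 139.5 − 31.5 + 1.5 = 109.50.

109.50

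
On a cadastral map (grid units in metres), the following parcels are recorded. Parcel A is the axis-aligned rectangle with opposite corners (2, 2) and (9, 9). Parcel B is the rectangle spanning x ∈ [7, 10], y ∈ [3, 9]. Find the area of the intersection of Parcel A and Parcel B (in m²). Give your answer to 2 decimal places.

|Parcel A∩Parcel B|: x∈[7,9], y∈[3,9] → 2·6 = 12.

12.00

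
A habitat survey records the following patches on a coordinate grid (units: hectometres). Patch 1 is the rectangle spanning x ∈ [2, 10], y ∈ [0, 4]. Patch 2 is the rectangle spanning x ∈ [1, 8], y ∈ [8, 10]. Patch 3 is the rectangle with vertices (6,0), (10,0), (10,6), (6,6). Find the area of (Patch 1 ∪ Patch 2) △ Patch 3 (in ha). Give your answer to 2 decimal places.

|Patch 1 ∪ Patch 2| = 46.
|(Patch 1 ∪ Patch 2) ∩ Patch 3| = 16.
|(Patch 1 ∪ Patch 2) △ Patch 3| = 46 + 24 − 32 = 38.00.

38.00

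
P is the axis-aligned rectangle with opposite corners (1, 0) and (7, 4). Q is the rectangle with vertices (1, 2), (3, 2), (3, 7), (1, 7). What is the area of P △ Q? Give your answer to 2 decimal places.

|P∩Q|: x∈[1,3], y∈[2,4] → 2·2 = 4.
|P △ Q| = |P| + |Q| − 2·|P∩Q| = 24 + 10 − 8 = 26.00.

26.00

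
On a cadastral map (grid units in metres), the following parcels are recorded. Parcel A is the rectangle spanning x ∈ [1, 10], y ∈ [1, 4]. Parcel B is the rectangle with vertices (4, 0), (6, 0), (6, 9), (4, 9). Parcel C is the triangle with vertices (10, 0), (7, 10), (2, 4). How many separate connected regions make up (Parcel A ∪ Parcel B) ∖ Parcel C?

(Parcel A ∪ Parcel B) ∖ Parcel C splits into 3 disjoint pieces (area 2.25, area 14, area 2.8).

3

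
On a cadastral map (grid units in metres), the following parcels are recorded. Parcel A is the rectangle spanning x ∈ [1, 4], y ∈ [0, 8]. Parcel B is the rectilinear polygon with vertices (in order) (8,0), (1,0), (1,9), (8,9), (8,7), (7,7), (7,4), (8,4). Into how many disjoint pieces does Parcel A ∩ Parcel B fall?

1

Parcel A ∩ Parcel B is a single connected region.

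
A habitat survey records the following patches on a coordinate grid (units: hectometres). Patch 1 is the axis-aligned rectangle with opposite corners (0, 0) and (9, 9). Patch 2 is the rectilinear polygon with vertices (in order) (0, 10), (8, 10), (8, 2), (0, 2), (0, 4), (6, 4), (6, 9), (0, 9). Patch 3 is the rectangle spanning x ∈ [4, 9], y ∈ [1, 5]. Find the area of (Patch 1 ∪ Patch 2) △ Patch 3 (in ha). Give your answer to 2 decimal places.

|Patch 1 ∪ Patch 2| = 89.
|(Patch 1 ∪ Patch 2) ∩ Patch 3| = 20.
|(Patch 1 ∪ Patch 2) △ Patch 3| = 89 + 20 − 40 = 69.00.

69.00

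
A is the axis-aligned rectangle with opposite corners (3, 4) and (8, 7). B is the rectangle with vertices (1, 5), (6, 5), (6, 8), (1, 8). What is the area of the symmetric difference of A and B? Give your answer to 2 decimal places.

18.00

|A∩B|: x∈[3,6], y∈[5,7] → 3·2 = 6.
|A △ B| = |A| + |B| − 2·|A∩B| = 15 + 15 − 12 = 18.00.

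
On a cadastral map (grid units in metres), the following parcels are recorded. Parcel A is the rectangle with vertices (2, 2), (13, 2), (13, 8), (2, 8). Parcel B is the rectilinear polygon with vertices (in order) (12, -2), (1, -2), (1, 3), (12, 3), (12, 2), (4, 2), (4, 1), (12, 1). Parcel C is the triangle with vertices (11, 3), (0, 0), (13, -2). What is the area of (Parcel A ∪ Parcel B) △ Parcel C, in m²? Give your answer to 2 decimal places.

|Parcel A ∪ Parcel B| = 103.
|(Parcel A ∪ Parcel B) ∩ Parcel C| = 23.0288.
|(Parcel A ∪ Parcel B) △ Parcel C| = 103 + 30.5 − 46.0576 = 87.44.

87.44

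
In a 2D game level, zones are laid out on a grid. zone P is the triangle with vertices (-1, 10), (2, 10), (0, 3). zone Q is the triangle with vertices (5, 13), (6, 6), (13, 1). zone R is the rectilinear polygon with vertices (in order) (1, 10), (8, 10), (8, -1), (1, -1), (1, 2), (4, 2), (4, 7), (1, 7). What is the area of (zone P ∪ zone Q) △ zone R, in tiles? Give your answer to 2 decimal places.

|zone P ∪ zone Q| = 32.5.
|(zone P ∪ zone Q) ∩ zone R| = 11.5357.
|(zone P ∪ zone Q) △ zone R| = 32.5 + 62 − 23.0714 = 71.43.

71.43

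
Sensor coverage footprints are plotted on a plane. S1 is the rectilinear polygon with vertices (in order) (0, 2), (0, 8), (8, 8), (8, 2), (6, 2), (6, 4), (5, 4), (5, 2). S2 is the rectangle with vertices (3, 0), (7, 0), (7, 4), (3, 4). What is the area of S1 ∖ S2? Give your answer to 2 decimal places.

|S1| = 46, |S1∩S2| = 6.
|S1 ∖ S2| = |S1| − |S1∩S2| = 46 − 6 = 40.00.

40.00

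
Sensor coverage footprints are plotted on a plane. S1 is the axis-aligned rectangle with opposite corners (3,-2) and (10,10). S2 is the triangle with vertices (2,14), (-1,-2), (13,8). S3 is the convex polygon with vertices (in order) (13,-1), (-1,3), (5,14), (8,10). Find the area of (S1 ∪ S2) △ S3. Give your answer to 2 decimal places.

63.57

|S1 ∪ S2| = 134.6212.
|(S1 ∪ S2) ∩ S3| = 83.2767.
|(S1 ∪ S2) △ S3| = 134.6212 + 95.5 − 166.5535 = 63.57.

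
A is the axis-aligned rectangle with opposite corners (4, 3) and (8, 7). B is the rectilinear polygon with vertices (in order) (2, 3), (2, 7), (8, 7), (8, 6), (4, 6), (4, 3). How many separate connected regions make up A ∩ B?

1

A ∩ B is a single connected region.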